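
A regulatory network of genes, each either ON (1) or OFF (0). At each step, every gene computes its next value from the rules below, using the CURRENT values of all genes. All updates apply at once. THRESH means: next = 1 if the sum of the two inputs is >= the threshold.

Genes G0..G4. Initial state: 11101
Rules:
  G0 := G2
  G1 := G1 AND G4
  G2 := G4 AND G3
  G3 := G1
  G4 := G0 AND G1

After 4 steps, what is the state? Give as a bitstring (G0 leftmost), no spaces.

Step 1: G0=G2=1 G1=G1&G4=1&1=1 G2=G4&G3=1&0=0 G3=G1=1 G4=G0&G1=1&1=1 -> 11011
Step 2: G0=G2=0 G1=G1&G4=1&1=1 G2=G4&G3=1&1=1 G3=G1=1 G4=G0&G1=1&1=1 -> 01111
Step 3: G0=G2=1 G1=G1&G4=1&1=1 G2=G4&G3=1&1=1 G3=G1=1 G4=G0&G1=0&1=0 -> 11110
Step 4: G0=G2=1 G1=G1&G4=1&0=0 G2=G4&G3=0&1=0 G3=G1=1 G4=G0&G1=1&1=1 -> 10011

10011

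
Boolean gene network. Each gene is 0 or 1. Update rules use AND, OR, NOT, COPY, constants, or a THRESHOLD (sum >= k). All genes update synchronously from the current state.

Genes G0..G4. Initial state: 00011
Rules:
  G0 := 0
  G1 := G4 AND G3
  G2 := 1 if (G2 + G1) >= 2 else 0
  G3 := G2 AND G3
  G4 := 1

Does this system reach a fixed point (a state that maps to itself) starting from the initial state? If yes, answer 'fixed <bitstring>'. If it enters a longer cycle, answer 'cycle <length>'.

Answer: fixed 00001

Derivation:
Step 0: 00011
Step 1: G0=0(const) G1=G4&G3=1&1=1 G2=(0+0>=2)=0 G3=G2&G3=0&1=0 G4=1(const) -> 01001
Step 2: G0=0(const) G1=G4&G3=1&0=0 G2=(0+1>=2)=0 G3=G2&G3=0&0=0 G4=1(const) -> 00001
Step 3: G0=0(const) G1=G4&G3=1&0=0 G2=(0+0>=2)=0 G3=G2&G3=0&0=0 G4=1(const) -> 00001
Fixed point reached at step 2: 00001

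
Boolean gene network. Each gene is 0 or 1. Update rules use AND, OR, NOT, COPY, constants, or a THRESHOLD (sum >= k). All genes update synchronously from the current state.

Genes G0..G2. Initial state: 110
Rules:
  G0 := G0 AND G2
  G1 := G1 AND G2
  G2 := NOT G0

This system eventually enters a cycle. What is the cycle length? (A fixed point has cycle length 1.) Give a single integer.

Step 0: 110
Step 1: G0=G0&G2=1&0=0 G1=G1&G2=1&0=0 G2=NOT G0=NOT 1=0 -> 000
Step 2: G0=G0&G2=0&0=0 G1=G1&G2=0&0=0 G2=NOT G0=NOT 0=1 -> 001
Step 3: G0=G0&G2=0&1=0 G1=G1&G2=0&1=0 G2=NOT G0=NOT 0=1 -> 001
State from step 3 equals state from step 2 -> cycle length 1

Answer: 1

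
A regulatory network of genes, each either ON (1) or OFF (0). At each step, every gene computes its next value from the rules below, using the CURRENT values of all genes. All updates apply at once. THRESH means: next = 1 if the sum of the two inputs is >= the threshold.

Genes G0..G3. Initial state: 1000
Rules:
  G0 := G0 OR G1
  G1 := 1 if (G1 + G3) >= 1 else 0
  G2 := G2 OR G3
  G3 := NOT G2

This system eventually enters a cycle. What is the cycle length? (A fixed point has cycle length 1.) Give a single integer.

Step 0: 1000
Step 1: G0=G0|G1=1|0=1 G1=(0+0>=1)=0 G2=G2|G3=0|0=0 G3=NOT G2=NOT 0=1 -> 1001
Step 2: G0=G0|G1=1|0=1 G1=(0+1>=1)=1 G2=G2|G3=0|1=1 G3=NOT G2=NOT 0=1 -> 1111
Step 3: G0=G0|G1=1|1=1 G1=(1+1>=1)=1 G2=G2|G3=1|1=1 G3=NOT G2=NOT 1=0 -> 1110
Step 4: G0=G0|G1=1|1=1 G1=(1+0>=1)=1 G2=G2|G3=1|0=1 G3=NOT G2=NOT 1=0 -> 1110
State from step 4 equals state from step 3 -> cycle length 1

Answer: 1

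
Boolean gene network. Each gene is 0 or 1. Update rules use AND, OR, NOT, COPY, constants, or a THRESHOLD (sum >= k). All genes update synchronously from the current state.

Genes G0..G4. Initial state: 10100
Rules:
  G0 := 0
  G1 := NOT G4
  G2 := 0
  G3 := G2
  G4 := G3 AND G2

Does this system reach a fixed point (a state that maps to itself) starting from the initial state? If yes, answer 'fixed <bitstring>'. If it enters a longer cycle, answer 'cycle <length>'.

Answer: fixed 01000

Derivation:
Step 0: 10100
Step 1: G0=0(const) G1=NOT G4=NOT 0=1 G2=0(const) G3=G2=1 G4=G3&G2=0&1=0 -> 01010
Step 2: G0=0(const) G1=NOT G4=NOT 0=1 G2=0(const) G3=G2=0 G4=G3&G2=1&0=0 -> 01000
Step 3: G0=0(const) G1=NOT G4=NOT 0=1 G2=0(const) G3=G2=0 G4=G3&G2=0&0=0 -> 01000
Fixed point reached at step 2: 01000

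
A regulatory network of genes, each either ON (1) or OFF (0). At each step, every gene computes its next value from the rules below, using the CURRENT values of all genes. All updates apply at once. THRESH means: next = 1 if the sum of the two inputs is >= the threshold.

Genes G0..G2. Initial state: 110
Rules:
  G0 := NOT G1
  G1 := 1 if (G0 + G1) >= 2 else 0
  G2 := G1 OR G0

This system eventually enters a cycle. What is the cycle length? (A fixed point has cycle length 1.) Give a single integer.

Answer: 1

Derivation:
Step 0: 110
Step 1: G0=NOT G1=NOT 1=0 G1=(1+1>=2)=1 G2=G1|G0=1|1=1 -> 011
Step 2: G0=NOT G1=NOT 1=0 G1=(0+1>=2)=0 G2=G1|G0=1|0=1 -> 001
Step 3: G0=NOT G1=NOT 0=1 G1=(0+0>=2)=0 G2=G1|G0=0|0=0 -> 100
Step 4: G0=NOT G1=NOT 0=1 G1=(1+0>=2)=0 G2=G1|G0=0|1=1 -> 101
Step 5: G0=NOT G1=NOT 0=1 G1=(1+0>=2)=0 G2=G1|G0=0|1=1 -> 101
State from step 5 equals state from step 4 -> cycle length 1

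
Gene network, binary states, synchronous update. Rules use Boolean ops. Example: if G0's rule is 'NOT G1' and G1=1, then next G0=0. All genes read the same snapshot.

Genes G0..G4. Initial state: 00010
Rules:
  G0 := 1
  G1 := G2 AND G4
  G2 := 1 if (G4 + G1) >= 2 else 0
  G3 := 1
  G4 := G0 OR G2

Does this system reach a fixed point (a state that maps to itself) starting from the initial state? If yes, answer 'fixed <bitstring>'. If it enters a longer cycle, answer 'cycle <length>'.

Answer: fixed 10011

Derivation:
Step 0: 00010
Step 1: G0=1(const) G1=G2&G4=0&0=0 G2=(0+0>=2)=0 G3=1(const) G4=G0|G2=0|0=0 -> 10010
Step 2: G0=1(const) G1=G2&G4=0&0=0 G2=(0+0>=2)=0 G3=1(const) G4=G0|G2=1|0=1 -> 10011
Step 3: G0=1(const) G1=G2&G4=0&1=0 G2=(1+0>=2)=0 G3=1(const) G4=G0|G2=1|0=1 -> 10011
Fixed point reached at step 2: 10011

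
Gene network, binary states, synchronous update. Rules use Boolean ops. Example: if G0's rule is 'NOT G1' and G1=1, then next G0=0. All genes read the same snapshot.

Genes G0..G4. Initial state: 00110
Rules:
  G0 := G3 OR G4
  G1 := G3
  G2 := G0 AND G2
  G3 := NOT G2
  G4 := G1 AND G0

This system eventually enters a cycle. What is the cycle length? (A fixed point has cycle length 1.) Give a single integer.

Step 0: 00110
Step 1: G0=G3|G4=1|0=1 G1=G3=1 G2=G0&G2=0&1=0 G3=NOT G2=NOT 1=0 G4=G1&G0=0&0=0 -> 11000
Step 2: G0=G3|G4=0|0=0 G1=G3=0 G2=G0&G2=1&0=0 G3=NOT G2=NOT 0=1 G4=G1&G0=1&1=1 -> 00011
Step 3: G0=G3|G4=1|1=1 G1=G3=1 G2=G0&G2=0&0=0 G3=NOT G2=NOT 0=1 G4=G1&G0=0&0=0 -> 11010
Step 4: G0=G3|G4=1|0=1 G1=G3=1 G2=G0&G2=1&0=0 G3=NOT G2=NOT 0=1 G4=G1&G0=1&1=1 -> 11011
Step 5: G0=G3|G4=1|1=1 G1=G3=1 G2=G0&G2=1&0=0 G3=NOT G2=NOT 0=1 G4=G1&G0=1&1=1 -> 11011
State from step 5 equals state from step 4 -> cycle length 1

Answer: 1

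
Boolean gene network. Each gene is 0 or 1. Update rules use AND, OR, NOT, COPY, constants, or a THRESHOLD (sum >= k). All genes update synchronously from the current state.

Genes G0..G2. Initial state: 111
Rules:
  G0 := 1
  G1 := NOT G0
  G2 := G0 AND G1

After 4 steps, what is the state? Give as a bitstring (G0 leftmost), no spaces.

Step 1: G0=1(const) G1=NOT G0=NOT 1=0 G2=G0&G1=1&1=1 -> 101
Step 2: G0=1(const) G1=NOT G0=NOT 1=0 G2=G0&G1=1&0=0 -> 100
Step 3: G0=1(const) G1=NOT G0=NOT 1=0 G2=G0&G1=1&0=0 -> 100
Step 4: G0=1(const) G1=NOT G0=NOT 1=0 G2=G0&G1=1&0=0 -> 100

100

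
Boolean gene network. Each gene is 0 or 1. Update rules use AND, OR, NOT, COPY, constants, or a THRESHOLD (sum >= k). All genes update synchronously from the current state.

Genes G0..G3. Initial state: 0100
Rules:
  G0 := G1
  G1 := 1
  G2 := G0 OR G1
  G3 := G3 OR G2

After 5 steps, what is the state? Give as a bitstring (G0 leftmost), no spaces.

Step 1: G0=G1=1 G1=1(const) G2=G0|G1=0|1=1 G3=G3|G2=0|0=0 -> 1110
Step 2: G0=G1=1 G1=1(const) G2=G0|G1=1|1=1 G3=G3|G2=0|1=1 -> 1111
Step 3: G0=G1=1 G1=1(const) G2=G0|G1=1|1=1 G3=G3|G2=1|1=1 -> 1111
Step 4: G0=G1=1 G1=1(const) G2=G0|G1=1|1=1 G3=G3|G2=1|1=1 -> 1111
Step 5: G0=G1=1 G1=1(const) G2=G0|G1=1|1=1 G3=G3|G2=1|1=1 -> 1111

1111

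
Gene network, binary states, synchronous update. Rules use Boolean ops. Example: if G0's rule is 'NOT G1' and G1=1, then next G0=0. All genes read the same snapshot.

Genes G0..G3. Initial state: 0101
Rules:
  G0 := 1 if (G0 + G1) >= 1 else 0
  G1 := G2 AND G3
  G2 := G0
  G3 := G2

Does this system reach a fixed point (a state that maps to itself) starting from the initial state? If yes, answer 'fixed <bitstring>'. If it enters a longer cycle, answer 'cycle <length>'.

Step 0: 0101
Step 1: G0=(0+1>=1)=1 G1=G2&G3=0&1=0 G2=G0=0 G3=G2=0 -> 1000
Step 2: G0=(1+0>=1)=1 G1=G2&G3=0&0=0 G2=G0=1 G3=G2=0 -> 1010
Step 3: G0=(1+0>=1)=1 G1=G2&G3=1&0=0 G2=G0=1 G3=G2=1 -> 1011
Step 4: G0=(1+0>=1)=1 G1=G2&G3=1&1=1 G2=G0=1 G3=G2=1 -> 1111
Step 5: G0=(1+1>=1)=1 G1=G2&G3=1&1=1 G2=G0=1 G3=G2=1 -> 1111
Fixed point reached at step 4: 1111

Answer: fixed 1111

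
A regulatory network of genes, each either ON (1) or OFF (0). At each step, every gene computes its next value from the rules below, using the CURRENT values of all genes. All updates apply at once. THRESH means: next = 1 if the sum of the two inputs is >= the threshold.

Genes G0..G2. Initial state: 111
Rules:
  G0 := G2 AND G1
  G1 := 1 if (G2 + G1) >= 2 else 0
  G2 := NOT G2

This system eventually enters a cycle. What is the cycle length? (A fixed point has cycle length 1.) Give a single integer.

Answer: 2

Derivation:
Step 0: 111
Step 1: G0=G2&G1=1&1=1 G1=(1+1>=2)=1 G2=NOT G2=NOT 1=0 -> 110
Step 2: G0=G2&G1=0&1=0 G1=(0+1>=2)=0 G2=NOT G2=NOT 0=1 -> 001
Step 3: G0=G2&G1=1&0=0 G1=(1+0>=2)=0 G2=NOT G2=NOT 1=0 -> 000
Step 4: G0=G2&G1=0&0=0 G1=(0+0>=2)=0 G2=NOT G2=NOT 0=1 -> 001
State from step 4 equals state from step 2 -> cycle length 2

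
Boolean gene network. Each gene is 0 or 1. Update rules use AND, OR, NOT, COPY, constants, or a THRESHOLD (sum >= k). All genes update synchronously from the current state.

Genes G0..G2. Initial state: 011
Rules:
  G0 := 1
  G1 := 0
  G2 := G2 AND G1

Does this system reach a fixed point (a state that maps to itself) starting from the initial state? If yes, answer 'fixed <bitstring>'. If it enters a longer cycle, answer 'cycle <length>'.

Step 0: 011
Step 1: G0=1(const) G1=0(const) G2=G2&G1=1&1=1 -> 101
Step 2: G0=1(const) G1=0(const) G2=G2&G1=1&0=0 -> 100
Step 3: G0=1(const) G1=0(const) G2=G2&G1=0&0=0 -> 100
Fixed point reached at step 2: 100

Answer: fixed 100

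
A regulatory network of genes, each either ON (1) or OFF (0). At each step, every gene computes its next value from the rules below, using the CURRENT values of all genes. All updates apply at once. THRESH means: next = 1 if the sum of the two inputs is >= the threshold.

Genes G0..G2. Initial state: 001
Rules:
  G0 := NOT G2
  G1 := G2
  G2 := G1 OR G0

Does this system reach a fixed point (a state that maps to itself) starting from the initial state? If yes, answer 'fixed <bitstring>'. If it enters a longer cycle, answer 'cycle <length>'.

Step 0: 001
Step 1: G0=NOT G2=NOT 1=0 G1=G2=1 G2=G1|G0=0|0=0 -> 010
Step 2: G0=NOT G2=NOT 0=1 G1=G2=0 G2=G1|G0=1|0=1 -> 101
Step 3: G0=NOT G2=NOT 1=0 G1=G2=1 G2=G1|G0=0|1=1 -> 011
Step 4: G0=NOT G2=NOT 1=0 G1=G2=1 G2=G1|G0=1|0=1 -> 011
Fixed point reached at step 3: 011

Answer: fixed 011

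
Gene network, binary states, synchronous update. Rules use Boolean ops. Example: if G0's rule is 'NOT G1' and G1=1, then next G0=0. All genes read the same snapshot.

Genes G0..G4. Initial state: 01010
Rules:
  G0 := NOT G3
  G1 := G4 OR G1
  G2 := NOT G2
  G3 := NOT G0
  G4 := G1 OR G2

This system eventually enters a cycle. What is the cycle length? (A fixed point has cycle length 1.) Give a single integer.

Step 0: 01010
Step 1: G0=NOT G3=NOT 1=0 G1=G4|G1=0|1=1 G2=NOT G2=NOT 0=1 G3=NOT G0=NOT 0=1 G4=G1|G2=1|0=1 -> 01111
Step 2: G0=NOT G3=NOT 1=0 G1=G4|G1=1|1=1 G2=NOT G2=NOT 1=0 G3=NOT G0=NOT 0=1 G4=G1|G2=1|1=1 -> 01011
Step 3: G0=NOT G3=NOT 1=0 G1=G4|G1=1|1=1 G2=NOT G2=NOT 0=1 G3=NOT G0=NOT 0=1 G4=G1|G2=1|0=1 -> 01111
State from step 3 equals state from step 1 -> cycle length 2

Answer: 2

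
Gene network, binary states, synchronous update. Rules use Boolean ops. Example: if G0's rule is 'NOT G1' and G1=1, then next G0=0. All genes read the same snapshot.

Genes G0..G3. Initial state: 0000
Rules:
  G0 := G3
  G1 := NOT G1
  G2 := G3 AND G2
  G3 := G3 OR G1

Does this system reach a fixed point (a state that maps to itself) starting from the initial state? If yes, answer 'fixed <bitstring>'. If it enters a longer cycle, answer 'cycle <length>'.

Answer: cycle 2

Derivation:
Step 0: 0000
Step 1: G0=G3=0 G1=NOT G1=NOT 0=1 G2=G3&G2=0&0=0 G3=G3|G1=0|0=0 -> 0100
Step 2: G0=G3=0 G1=NOT G1=NOT 1=0 G2=G3&G2=0&0=0 G3=G3|G1=0|1=1 -> 0001
Step 3: G0=G3=1 G1=NOT G1=NOT 0=1 G2=G3&G2=1&0=0 G3=G3|G1=1|0=1 -> 1101
Step 4: G0=G3=1 G1=NOT G1=NOT 1=0 G2=G3&G2=1&0=0 G3=G3|G1=1|1=1 -> 1001
Step 5: G0=G3=1 G1=NOT G1=NOT 0=1 G2=G3&G2=1&0=0 G3=G3|G1=1|0=1 -> 1101
Cycle of length 2 starting at step 3 -> no fixed point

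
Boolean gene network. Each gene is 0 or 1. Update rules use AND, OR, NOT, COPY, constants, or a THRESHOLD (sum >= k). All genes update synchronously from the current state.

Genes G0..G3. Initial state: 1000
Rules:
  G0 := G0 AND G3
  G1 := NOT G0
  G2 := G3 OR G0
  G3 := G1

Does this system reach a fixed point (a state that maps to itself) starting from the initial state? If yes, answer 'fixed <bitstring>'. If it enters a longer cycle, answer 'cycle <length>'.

Answer: fixed 0111

Derivation:
Step 0: 1000
Step 1: G0=G0&G3=1&0=0 G1=NOT G0=NOT 1=0 G2=G3|G0=0|1=1 G3=G1=0 -> 0010
Step 2: G0=G0&G3=0&0=0 G1=NOT G0=NOT 0=1 G2=G3|G0=0|0=0 G3=G1=0 -> 0100
Step 3: G0=G0&G3=0&0=0 G1=NOT G0=NOT 0=1 G2=G3|G0=0|0=0 G3=G1=1 -> 0101
Step 4: G0=G0&G3=0&1=0 G1=NOT G0=NOT 0=1 G2=G3|G0=1|0=1 G3=G1=1 -> 0111
Step 5: G0=G0&G3=0&1=0 G1=NOT G0=NOT 0=1 G2=G3|G0=1|0=1 G3=G1=1 -> 0111
Fixed point reached at step 4: 0111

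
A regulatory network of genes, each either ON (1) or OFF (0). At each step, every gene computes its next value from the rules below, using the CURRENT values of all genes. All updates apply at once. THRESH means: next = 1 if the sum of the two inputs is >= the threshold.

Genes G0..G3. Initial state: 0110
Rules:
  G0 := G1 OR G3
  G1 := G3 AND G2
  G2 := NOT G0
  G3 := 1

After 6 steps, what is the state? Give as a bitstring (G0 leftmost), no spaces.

Step 1: G0=G1|G3=1|0=1 G1=G3&G2=0&1=0 G2=NOT G0=NOT 0=1 G3=1(const) -> 1011
Step 2: G0=G1|G3=0|1=1 G1=G3&G2=1&1=1 G2=NOT G0=NOT 1=0 G3=1(const) -> 1101
Step 3: G0=G1|G3=1|1=1 G1=G3&G2=1&0=0 G2=NOT G0=NOT 1=0 G3=1(const) -> 1001
Step 4: G0=G1|G3=0|1=1 G1=G3&G2=1&0=0 G2=NOT G0=NOT 1=0 G3=1(const) -> 1001
Step 5: G0=G1|G3=0|1=1 G1=G3&G2=1&0=0 G2=NOT G0=NOT 1=0 G3=1(const) -> 1001
Step 6: G0=G1|G3=0|1=1 G1=G3&G2=1&0=0 G2=NOT G0=NOT 1=0 G3=1(const) -> 1001

1001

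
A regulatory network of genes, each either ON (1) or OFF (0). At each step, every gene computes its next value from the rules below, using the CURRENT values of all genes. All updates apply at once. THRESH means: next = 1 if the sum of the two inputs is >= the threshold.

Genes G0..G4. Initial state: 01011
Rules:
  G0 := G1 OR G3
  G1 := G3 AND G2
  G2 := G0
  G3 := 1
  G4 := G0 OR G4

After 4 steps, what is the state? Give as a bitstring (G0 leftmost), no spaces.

Step 1: G0=G1|G3=1|1=1 G1=G3&G2=1&0=0 G2=G0=0 G3=1(const) G4=G0|G4=0|1=1 -> 10011
Step 2: G0=G1|G3=0|1=1 G1=G3&G2=1&0=0 G2=G0=1 G3=1(const) G4=G0|G4=1|1=1 -> 10111
Step 3: G0=G1|G3=0|1=1 G1=G3&G2=1&1=1 G2=G0=1 G3=1(const) G4=G0|G4=1|1=1 -> 11111
Step 4: G0=G1|G3=1|1=1 G1=G3&G2=1&1=1 G2=G0=1 G3=1(const) G4=G0|G4=1|1=1 -> 11111

11111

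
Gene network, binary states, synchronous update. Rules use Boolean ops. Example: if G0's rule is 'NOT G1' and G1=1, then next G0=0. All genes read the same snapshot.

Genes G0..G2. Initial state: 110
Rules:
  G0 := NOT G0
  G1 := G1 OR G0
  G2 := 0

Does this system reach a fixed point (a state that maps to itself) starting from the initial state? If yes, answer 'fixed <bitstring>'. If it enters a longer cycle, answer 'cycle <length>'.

Step 0: 110
Step 1: G0=NOT G0=NOT 1=0 G1=G1|G0=1|1=1 G2=0(const) -> 010
Step 2: G0=NOT G0=NOT 0=1 G1=G1|G0=1|0=1 G2=0(const) -> 110
Cycle of length 2 starting at step 0 -> no fixed point

Answer: cycle 2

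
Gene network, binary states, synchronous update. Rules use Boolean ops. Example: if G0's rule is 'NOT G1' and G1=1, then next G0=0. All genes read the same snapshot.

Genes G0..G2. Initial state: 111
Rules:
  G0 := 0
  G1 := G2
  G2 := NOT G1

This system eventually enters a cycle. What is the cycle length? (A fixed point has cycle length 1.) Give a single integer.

Step 0: 111
Step 1: G0=0(const) G1=G2=1 G2=NOT G1=NOT 1=0 -> 010
Step 2: G0=0(const) G1=G2=0 G2=NOT G1=NOT 1=0 -> 000
Step 3: G0=0(const) G1=G2=0 G2=NOT G1=NOT 0=1 -> 001
Step 4: G0=0(const) G1=G2=1 G2=NOT G1=NOT 0=1 -> 011
Step 5: G0=0(const) G1=G2=1 G2=NOT G1=NOT 1=0 -> 010
State from step 5 equals state from step 1 -> cycle length 4

Answer: 4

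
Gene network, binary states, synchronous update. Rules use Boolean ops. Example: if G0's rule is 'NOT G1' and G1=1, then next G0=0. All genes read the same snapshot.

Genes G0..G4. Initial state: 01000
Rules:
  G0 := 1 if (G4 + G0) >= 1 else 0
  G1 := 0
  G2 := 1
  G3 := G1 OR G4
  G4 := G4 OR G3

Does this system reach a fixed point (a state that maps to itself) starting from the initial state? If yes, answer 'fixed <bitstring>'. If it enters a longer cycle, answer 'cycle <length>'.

Step 0: 01000
Step 1: G0=(0+0>=1)=0 G1=0(const) G2=1(const) G3=G1|G4=1|0=1 G4=G4|G3=0|0=0 -> 00110
Step 2: G0=(0+0>=1)=0 G1=0(const) G2=1(const) G3=G1|G4=0|0=0 G4=G4|G3=0|1=1 -> 00101
Step 3: G0=(1+0>=1)=1 G1=0(const) G2=1(const) G3=G1|G4=0|1=1 G4=G4|G3=1|0=1 -> 10111
Step 4: G0=(1+1>=1)=1 G1=0(const) G2=1(const) G3=G1|G4=0|1=1 G4=G4|G3=1|1=1 -> 10111
Fixed point reached at step 3: 10111

Answer: fixed 10111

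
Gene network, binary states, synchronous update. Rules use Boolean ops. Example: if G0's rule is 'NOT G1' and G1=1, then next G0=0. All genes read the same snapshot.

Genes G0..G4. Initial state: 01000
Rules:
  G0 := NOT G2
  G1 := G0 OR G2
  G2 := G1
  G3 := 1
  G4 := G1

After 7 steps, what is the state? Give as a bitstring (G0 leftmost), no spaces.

Step 1: G0=NOT G2=NOT 0=1 G1=G0|G2=0|0=0 G2=G1=1 G3=1(const) G4=G1=1 -> 10111
Step 2: G0=NOT G2=NOT 1=0 G1=G0|G2=1|1=1 G2=G1=0 G3=1(const) G4=G1=0 -> 01010
Step 3: G0=NOT G2=NOT 0=1 G1=G0|G2=0|0=0 G2=G1=1 G3=1(const) G4=G1=1 -> 10111
Step 4: G0=NOT G2=NOT 1=0 G1=G0|G2=1|1=1 G2=G1=0 G3=1(const) G4=G1=0 -> 01010
Step 5: G0=NOT G2=NOT 0=1 G1=G0|G2=0|0=0 G2=G1=1 G3=1(const) G4=G1=1 -> 10111
Step 6: G0=NOT G2=NOT 1=0 G1=G0|G2=1|1=1 G2=G1=0 G3=1(const) G4=G1=0 -> 01010
Step 7: G0=NOT G2=NOT 0=1 G1=G0|G2=0|0=0 G2=G1=1 G3=1(const) G4=G1=1 -> 10111

10111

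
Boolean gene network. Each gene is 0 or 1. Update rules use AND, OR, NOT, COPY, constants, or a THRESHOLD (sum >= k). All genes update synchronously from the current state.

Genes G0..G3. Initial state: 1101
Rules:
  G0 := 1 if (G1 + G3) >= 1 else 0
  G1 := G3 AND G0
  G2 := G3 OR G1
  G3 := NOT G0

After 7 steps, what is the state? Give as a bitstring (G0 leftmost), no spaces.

Step 1: G0=(1+1>=1)=1 G1=G3&G0=1&1=1 G2=G3|G1=1|1=1 G3=NOT G0=NOT 1=0 -> 1110
Step 2: G0=(1+0>=1)=1 G1=G3&G0=0&1=0 G2=G3|G1=0|1=1 G3=NOT G0=NOT 1=0 -> 1010
Step 3: G0=(0+0>=1)=0 G1=G3&G0=0&1=0 G2=G3|G1=0|0=0 G3=NOT G0=NOT 1=0 -> 0000
Step 4: G0=(0+0>=1)=0 G1=G3&G0=0&0=0 G2=G3|G1=0|0=0 G3=NOT G0=NOT 0=1 -> 0001
Step 5: G0=(0+1>=1)=1 G1=G3&G0=1&0=0 G2=G3|G1=1|0=1 G3=NOT G0=NOT 0=1 -> 1011
Step 6: G0=(0+1>=1)=1 G1=G3&G0=1&1=1 G2=G3|G1=1|0=1 G3=NOT G0=NOT 1=0 -> 1110
Step 7: G0=(1+0>=1)=1 G1=G3&G0=0&1=0 G2=G3|G1=0|1=1 G3=NOT G0=NOT 1=0 -> 1010

1010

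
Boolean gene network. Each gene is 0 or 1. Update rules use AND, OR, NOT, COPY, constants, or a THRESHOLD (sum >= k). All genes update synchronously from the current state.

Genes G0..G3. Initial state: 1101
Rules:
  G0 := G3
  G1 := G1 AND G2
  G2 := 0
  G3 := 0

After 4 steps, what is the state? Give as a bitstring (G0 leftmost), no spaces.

Step 1: G0=G3=1 G1=G1&G2=1&0=0 G2=0(const) G3=0(const) -> 1000
Step 2: G0=G3=0 G1=G1&G2=0&0=0 G2=0(const) G3=0(const) -> 0000
Step 3: G0=G3=0 G1=G1&G2=0&0=0 G2=0(const) G3=0(const) -> 0000
Step 4: G0=G3=0 G1=G1&G2=0&0=0 G2=0(const) G3=0(const) -> 0000

0000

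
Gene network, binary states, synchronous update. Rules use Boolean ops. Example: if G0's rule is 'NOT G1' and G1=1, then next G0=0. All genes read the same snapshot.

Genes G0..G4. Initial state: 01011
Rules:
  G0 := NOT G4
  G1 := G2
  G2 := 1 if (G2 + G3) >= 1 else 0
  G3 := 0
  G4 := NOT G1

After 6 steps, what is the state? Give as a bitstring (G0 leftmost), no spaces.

Step 1: G0=NOT G4=NOT 1=0 G1=G2=0 G2=(0+1>=1)=1 G3=0(const) G4=NOT G1=NOT 1=0 -> 00100
Step 2: G0=NOT G4=NOT 0=1 G1=G2=1 G2=(1+0>=1)=1 G3=0(const) G4=NOT G1=NOT 0=1 -> 11101
Step 3: G0=NOT G4=NOT 1=0 G1=G2=1 G2=(1+0>=1)=1 G3=0(const) G4=NOT G1=NOT 1=0 -> 01100
Step 4: G0=NOT G4=NOT 0=1 G1=G2=1 G2=(1+0>=1)=1 G3=0(const) G4=NOT G1=NOT 1=0 -> 11100
Step 5: G0=NOT G4=NOT 0=1 G1=G2=1 G2=(1+0>=1)=1 G3=0(const) G4=NOT G1=NOT 1=0 -> 11100
Step 6: G0=NOT G4=NOT 0=1 G1=G2=1 G2=(1+0>=1)=1 G3=0(const) G4=NOT G1=NOT 1=0 -> 11100

11100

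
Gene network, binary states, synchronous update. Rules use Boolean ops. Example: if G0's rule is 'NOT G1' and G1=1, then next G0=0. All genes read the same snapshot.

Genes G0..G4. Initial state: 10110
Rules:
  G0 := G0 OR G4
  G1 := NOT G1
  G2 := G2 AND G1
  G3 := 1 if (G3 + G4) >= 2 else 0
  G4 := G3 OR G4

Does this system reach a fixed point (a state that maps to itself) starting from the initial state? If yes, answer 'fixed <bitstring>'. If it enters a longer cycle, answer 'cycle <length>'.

Step 0: 10110
Step 1: G0=G0|G4=1|0=1 G1=NOT G1=NOT 0=1 G2=G2&G1=1&0=0 G3=(1+0>=2)=0 G4=G3|G4=1|0=1 -> 11001
Step 2: G0=G0|G4=1|1=1 G1=NOT G1=NOT 1=0 G2=G2&G1=0&1=0 G3=(0+1>=2)=0 G4=G3|G4=0|1=1 -> 10001
Step 3: G0=G0|G4=1|1=1 G1=NOT G1=NOT 0=1 G2=G2&G1=0&0=0 G3=(0+1>=2)=0 G4=G3|G4=0|1=1 -> 11001
Cycle of length 2 starting at step 1 -> no fixed point

Answer: cycle 2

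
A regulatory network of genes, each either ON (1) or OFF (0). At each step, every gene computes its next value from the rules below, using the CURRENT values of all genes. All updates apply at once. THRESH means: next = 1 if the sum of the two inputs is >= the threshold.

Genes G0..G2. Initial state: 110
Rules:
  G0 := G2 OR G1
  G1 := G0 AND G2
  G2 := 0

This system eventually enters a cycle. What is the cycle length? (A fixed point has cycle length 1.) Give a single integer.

Step 0: 110
Step 1: G0=G2|G1=0|1=1 G1=G0&G2=1&0=0 G2=0(const) -> 100
Step 2: G0=G2|G1=0|0=0 G1=G0&G2=1&0=0 G2=0(const) -> 000
Step 3: G0=G2|G1=0|0=0 G1=G0&G2=0&0=0 G2=0(const) -> 000
State from step 3 equals state from step 2 -> cycle length 1

Answer: 1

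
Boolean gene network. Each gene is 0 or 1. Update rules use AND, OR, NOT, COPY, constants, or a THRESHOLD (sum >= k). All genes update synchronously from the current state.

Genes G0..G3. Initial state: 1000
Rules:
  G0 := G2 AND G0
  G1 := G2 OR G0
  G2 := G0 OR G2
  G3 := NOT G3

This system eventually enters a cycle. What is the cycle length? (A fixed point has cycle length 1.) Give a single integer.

Answer: 2

Derivation:
Step 0: 1000
Step 1: G0=G2&G0=0&1=0 G1=G2|G0=0|1=1 G2=G0|G2=1|0=1 G3=NOT G3=NOT 0=1 -> 0111
Step 2: G0=G2&G0=1&0=0 G1=G2|G0=1|0=1 G2=G0|G2=0|1=1 G3=NOT G3=NOT 1=0 -> 0110
Step 3: G0=G2&G0=1&0=0 G1=G2|G0=1|0=1 G2=G0|G2=0|1=1 G3=NOT G3=NOT 0=1 -> 0111
State from step 3 equals state from step 1 -> cycle length 2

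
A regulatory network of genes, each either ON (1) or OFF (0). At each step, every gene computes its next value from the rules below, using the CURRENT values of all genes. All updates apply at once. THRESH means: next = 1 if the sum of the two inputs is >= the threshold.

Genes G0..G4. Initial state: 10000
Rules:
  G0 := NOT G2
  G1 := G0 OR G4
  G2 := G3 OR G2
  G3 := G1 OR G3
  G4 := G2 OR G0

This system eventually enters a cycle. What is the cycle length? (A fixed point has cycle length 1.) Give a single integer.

Step 0: 10000
Step 1: G0=NOT G2=NOT 0=1 G1=G0|G4=1|0=1 G2=G3|G2=0|0=0 G3=G1|G3=0|0=0 G4=G2|G0=0|1=1 -> 11001
Step 2: G0=NOT G2=NOT 0=1 G1=G0|G4=1|1=1 G2=G3|G2=0|0=0 G3=G1|G3=1|0=1 G4=G2|G0=0|1=1 -> 11011
Step 3: G0=NOT G2=NOT 0=1 G1=G0|G4=1|1=1 G2=G3|G2=1|0=1 G3=G1|G3=1|1=1 G4=G2|G0=0|1=1 -> 11111
Step 4: G0=NOT G2=NOT 1=0 G1=G0|G4=1|1=1 G2=G3|G2=1|1=1 G3=G1|G3=1|1=1 G4=G2|G0=1|1=1 -> 01111
Step 5: G0=NOT G2=NOT 1=0 G1=G0|G4=0|1=1 G2=G3|G2=1|1=1 G3=G1|G3=1|1=1 G4=G2|G0=1|0=1 -> 01111
State from step 5 equals state from step 4 -> cycle length 1

Answer: 1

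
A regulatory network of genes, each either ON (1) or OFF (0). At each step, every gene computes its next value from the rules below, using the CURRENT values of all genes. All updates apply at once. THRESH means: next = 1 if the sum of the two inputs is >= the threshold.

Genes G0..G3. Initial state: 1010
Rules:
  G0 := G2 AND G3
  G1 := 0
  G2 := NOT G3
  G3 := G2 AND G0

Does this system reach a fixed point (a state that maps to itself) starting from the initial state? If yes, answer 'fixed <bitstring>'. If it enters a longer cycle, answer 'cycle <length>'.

Step 0: 1010
Step 1: G0=G2&G3=1&0=0 G1=0(const) G2=NOT G3=NOT 0=1 G3=G2&G0=1&1=1 -> 0011
Step 2: G0=G2&G3=1&1=1 G1=0(const) G2=NOT G3=NOT 1=0 G3=G2&G0=1&0=0 -> 1000
Step 3: G0=G2&G3=0&0=0 G1=0(const) G2=NOT G3=NOT 0=1 G3=G2&G0=0&1=0 -> 0010
Step 4: G0=G2&G3=1&0=0 G1=0(const) G2=NOT G3=NOT 0=1 G3=G2&G0=1&0=0 -> 0010
Fixed point reached at step 3: 0010

Answer: fixed 0010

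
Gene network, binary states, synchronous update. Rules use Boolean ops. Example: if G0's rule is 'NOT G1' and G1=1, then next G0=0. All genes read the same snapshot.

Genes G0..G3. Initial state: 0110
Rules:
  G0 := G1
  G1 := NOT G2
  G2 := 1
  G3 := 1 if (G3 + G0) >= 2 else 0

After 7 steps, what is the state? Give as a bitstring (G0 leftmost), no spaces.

Step 1: G0=G1=1 G1=NOT G2=NOT 1=0 G2=1(const) G3=(0+0>=2)=0 -> 1010
Step 2: G0=G1=0 G1=NOT G2=NOT 1=0 G2=1(const) G3=(0+1>=2)=0 -> 0010
Step 3: G0=G1=0 G1=NOT G2=NOT 1=0 G2=1(const) G3=(0+0>=2)=0 -> 0010
Step 4: G0=G1=0 G1=NOT G2=NOT 1=0 G2=1(const) G3=(0+0>=2)=0 -> 0010
Step 5: G0=G1=0 G1=NOT G2=NOT 1=0 G2=1(const) G3=(0+0>=2)=0 -> 0010
Step 6: G0=G1=0 G1=NOT G2=NOT 1=0 G2=1(const) G3=(0+0>=2)=0 -> 0010
Step 7: G0=G1=0 G1=NOT G2=NOT 1=0 G2=1(const) G3=(0+0>=2)=0 -> 0010

0010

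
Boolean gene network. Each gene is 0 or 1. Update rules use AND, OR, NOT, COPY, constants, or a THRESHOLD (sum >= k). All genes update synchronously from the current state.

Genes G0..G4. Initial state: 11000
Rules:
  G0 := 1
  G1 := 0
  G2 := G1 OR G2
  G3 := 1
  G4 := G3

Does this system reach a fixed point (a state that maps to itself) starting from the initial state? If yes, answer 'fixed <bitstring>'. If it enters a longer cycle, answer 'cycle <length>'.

Step 0: 11000
Step 1: G0=1(const) G1=0(const) G2=G1|G2=1|0=1 G3=1(const) G4=G3=0 -> 10110
Step 2: G0=1(const) G1=0(const) G2=G1|G2=0|1=1 G3=1(const) G4=G3=1 -> 10111
Step 3: G0=1(const) G1=0(const) G2=G1|G2=0|1=1 G3=1(const) G4=G3=1 -> 10111
Fixed point reached at step 2: 10111

Answer: fixed 10111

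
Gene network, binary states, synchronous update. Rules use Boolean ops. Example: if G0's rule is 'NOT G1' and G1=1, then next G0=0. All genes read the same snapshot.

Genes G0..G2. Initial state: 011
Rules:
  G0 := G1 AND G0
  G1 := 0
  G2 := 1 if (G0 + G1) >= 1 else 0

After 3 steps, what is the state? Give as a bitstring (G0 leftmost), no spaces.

Step 1: G0=G1&G0=1&0=0 G1=0(const) G2=(0+1>=1)=1 -> 001
Step 2: G0=G1&G0=0&0=0 G1=0(const) G2=(0+0>=1)=0 -> 000
Step 3: G0=G1&G0=0&0=0 G1=0(const) G2=(0+0>=1)=0 -> 000

000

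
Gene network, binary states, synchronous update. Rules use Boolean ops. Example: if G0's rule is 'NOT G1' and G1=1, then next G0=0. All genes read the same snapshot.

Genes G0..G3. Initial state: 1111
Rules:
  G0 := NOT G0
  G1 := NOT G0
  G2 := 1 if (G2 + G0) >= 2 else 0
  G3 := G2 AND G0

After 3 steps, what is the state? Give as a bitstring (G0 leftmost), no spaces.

Step 1: G0=NOT G0=NOT 1=0 G1=NOT G0=NOT 1=0 G2=(1+1>=2)=1 G3=G2&G0=1&1=1 -> 0011
Step 2: G0=NOT G0=NOT 0=1 G1=NOT G0=NOT 0=1 G2=(1+0>=2)=0 G3=G2&G0=1&0=0 -> 1100
Step 3: G0=NOT G0=NOT 1=0 G1=NOT G0=NOT 1=0 G2=(0+1>=2)=0 G3=G2&G0=0&1=0 -> 0000

0000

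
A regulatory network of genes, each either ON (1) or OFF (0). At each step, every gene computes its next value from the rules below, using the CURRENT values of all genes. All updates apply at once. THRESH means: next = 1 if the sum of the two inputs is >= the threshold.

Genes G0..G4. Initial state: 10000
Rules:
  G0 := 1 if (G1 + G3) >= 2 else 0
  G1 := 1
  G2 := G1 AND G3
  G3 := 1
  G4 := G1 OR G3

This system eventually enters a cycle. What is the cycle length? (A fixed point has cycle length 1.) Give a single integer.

Step 0: 10000
Step 1: G0=(0+0>=2)=0 G1=1(const) G2=G1&G3=0&0=0 G3=1(const) G4=G1|G3=0|0=0 -> 01010
Step 2: G0=(1+1>=2)=1 G1=1(const) G2=G1&G3=1&1=1 G3=1(const) G4=G1|G3=1|1=1 -> 11111
Step 3: G0=(1+1>=2)=1 G1=1(const) G2=G1&G3=1&1=1 G3=1(const) G4=G1|G3=1|1=1 -> 11111
State from step 3 equals state from step 2 -> cycle length 1

Answer: 1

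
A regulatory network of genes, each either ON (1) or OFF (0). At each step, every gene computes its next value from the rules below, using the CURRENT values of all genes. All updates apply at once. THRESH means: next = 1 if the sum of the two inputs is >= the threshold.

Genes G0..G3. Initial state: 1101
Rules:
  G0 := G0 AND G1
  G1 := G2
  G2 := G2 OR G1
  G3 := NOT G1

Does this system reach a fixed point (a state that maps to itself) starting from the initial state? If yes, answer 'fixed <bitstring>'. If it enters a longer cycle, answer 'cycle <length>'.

Step 0: 1101
Step 1: G0=G0&G1=1&1=1 G1=G2=0 G2=G2|G1=0|1=1 G3=NOT G1=NOT 1=0 -> 1010
Step 2: G0=G0&G1=1&0=0 G1=G2=1 G2=G2|G1=1|0=1 G3=NOT G1=NOT 0=1 -> 0111
Step 3: G0=G0&G1=0&1=0 G1=G2=1 G2=G2|G1=1|1=1 G3=NOT G1=NOT 1=0 -> 0110
Step 4: G0=G0&G1=0&1=0 G1=G2=1 G2=G2|G1=1|1=1 G3=NOT G1=NOT 1=0 -> 0110
Fixed point reached at step 3: 0110

Answer: fixed 0110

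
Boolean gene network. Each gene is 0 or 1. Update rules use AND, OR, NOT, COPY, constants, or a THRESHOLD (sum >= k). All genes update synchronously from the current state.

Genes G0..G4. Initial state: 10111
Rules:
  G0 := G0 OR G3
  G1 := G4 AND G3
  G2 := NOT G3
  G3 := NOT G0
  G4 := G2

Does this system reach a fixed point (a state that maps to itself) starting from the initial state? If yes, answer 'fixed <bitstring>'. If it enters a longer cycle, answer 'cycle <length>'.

Step 0: 10111
Step 1: G0=G0|G3=1|1=1 G1=G4&G3=1&1=1 G2=NOT G3=NOT 1=0 G3=NOT G0=NOT 1=0 G4=G2=1 -> 11001
Step 2: G0=G0|G3=1|0=1 G1=G4&G3=1&0=0 G2=NOT G3=NOT 0=1 G3=NOT G0=NOT 1=0 G4=G2=0 -> 10100
Step 3: G0=G0|G3=1|0=1 G1=G4&G3=0&0=0 G2=NOT G3=NOT 0=1 G3=NOT G0=NOT 1=0 G4=G2=1 -> 10101
Step 4: G0=G0|G3=1|0=1 G1=G4&G3=1&0=0 G2=NOT G3=NOT 0=1 G3=NOT G0=NOT 1=0 G4=G2=1 -> 10101
Fixed point reached at step 3: 10101

Answer: fixed 10101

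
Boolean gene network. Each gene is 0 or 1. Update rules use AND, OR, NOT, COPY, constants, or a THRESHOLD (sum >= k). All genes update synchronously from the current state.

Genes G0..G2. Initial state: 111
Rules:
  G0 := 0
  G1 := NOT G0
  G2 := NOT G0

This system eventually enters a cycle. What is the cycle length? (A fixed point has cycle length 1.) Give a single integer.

Answer: 1

Derivation:
Step 0: 111
Step 1: G0=0(const) G1=NOT G0=NOT 1=0 G2=NOT G0=NOT 1=0 -> 000
Step 2: G0=0(const) G1=NOT G0=NOT 0=1 G2=NOT G0=NOT 0=1 -> 011
Step 3: G0=0(const) G1=NOT G0=NOT 0=1 G2=NOT G0=NOT 0=1 -> 011
State from step 3 equals state from step 2 -> cycle length 1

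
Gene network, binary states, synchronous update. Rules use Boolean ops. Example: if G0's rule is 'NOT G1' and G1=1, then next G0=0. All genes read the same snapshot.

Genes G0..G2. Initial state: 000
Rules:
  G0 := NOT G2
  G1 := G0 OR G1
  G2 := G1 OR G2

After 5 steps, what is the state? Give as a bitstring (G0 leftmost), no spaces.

Step 1: G0=NOT G2=NOT 0=1 G1=G0|G1=0|0=0 G2=G1|G2=0|0=0 -> 100
Step 2: G0=NOT G2=NOT 0=1 G1=G0|G1=1|0=1 G2=G1|G2=0|0=0 -> 110
Step 3: G0=NOT G2=NOT 0=1 G1=G0|G1=1|1=1 G2=G1|G2=1|0=1 -> 111
Step 4: G0=NOT G2=NOT 1=0 G1=G0|G1=1|1=1 G2=G1|G2=1|1=1 -> 011
Step 5: G0=NOT G2=NOT 1=0 G1=G0|G1=0|1=1 G2=G1|G2=1|1=1 -> 011

011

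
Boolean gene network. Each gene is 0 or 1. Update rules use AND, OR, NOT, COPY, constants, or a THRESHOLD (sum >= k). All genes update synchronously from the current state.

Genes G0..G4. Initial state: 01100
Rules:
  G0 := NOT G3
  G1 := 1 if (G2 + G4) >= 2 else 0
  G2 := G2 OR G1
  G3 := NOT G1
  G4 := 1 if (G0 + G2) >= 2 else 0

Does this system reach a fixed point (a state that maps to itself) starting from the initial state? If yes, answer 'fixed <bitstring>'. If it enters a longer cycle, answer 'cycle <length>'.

Step 0: 01100
Step 1: G0=NOT G3=NOT 0=1 G1=(1+0>=2)=0 G2=G2|G1=1|1=1 G3=NOT G1=NOT 1=0 G4=(0+1>=2)=0 -> 10100
Step 2: G0=NOT G3=NOT 0=1 G1=(1+0>=2)=0 G2=G2|G1=1|0=1 G3=NOT G1=NOT 0=1 G4=(1+1>=2)=1 -> 10111
Step 3: G0=NOT G3=NOT 1=0 G1=(1+1>=2)=1 G2=G2|G1=1|0=1 G3=NOT G1=NOT 0=1 G4=(1+1>=2)=1 -> 01111
Step 4: G0=NOT G3=NOT 1=0 G1=(1+1>=2)=1 G2=G2|G1=1|1=1 G3=NOT G1=NOT 1=0 G4=(0+1>=2)=0 -> 01100
Cycle of length 4 starting at step 0 -> no fixed point

Answer: cycle 4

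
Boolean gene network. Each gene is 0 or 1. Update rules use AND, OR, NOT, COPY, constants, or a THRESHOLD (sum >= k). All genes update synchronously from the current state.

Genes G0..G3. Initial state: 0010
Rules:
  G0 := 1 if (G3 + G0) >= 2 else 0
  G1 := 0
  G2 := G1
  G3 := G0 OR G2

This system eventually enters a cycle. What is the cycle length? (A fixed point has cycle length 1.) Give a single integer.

Answer: 1

Derivation:
Step 0: 0010
Step 1: G0=(0+0>=2)=0 G1=0(const) G2=G1=0 G3=G0|G2=0|1=1 -> 0001
Step 2: G0=(1+0>=2)=0 G1=0(const) G2=G1=0 G3=G0|G2=0|0=0 -> 0000
Step 3: G0=(0+0>=2)=0 G1=0(const) G2=G1=0 G3=G0|G2=0|0=0 -> 0000
State from step 3 equals state from step 2 -> cycle length 1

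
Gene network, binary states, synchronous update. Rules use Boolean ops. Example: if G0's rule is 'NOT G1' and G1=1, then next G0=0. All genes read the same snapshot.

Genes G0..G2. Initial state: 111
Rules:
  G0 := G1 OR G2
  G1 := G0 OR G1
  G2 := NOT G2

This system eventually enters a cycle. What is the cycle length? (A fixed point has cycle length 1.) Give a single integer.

Step 0: 111
Step 1: G0=G1|G2=1|1=1 G1=G0|G1=1|1=1 G2=NOT G2=NOT 1=0 -> 110
Step 2: G0=G1|G2=1|0=1 G1=G0|G1=1|1=1 G2=NOT G2=NOT 0=1 -> 111
State from step 2 equals state from step 0 -> cycle length 2

Answer: 2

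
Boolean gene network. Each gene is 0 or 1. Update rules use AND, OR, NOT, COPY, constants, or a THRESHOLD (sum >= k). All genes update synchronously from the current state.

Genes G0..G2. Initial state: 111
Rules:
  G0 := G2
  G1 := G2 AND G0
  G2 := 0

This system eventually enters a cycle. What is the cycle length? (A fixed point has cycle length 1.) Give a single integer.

Answer: 1

Derivation:
Step 0: 111
Step 1: G0=G2=1 G1=G2&G0=1&1=1 G2=0(const) -> 110
Step 2: G0=G2=0 G1=G2&G0=0&1=0 G2=0(const) -> 000
Step 3: G0=G2=0 G1=G2&G0=0&0=0 G2=0(const) -> 000
State from step 3 equals state from step 2 -> cycle length 1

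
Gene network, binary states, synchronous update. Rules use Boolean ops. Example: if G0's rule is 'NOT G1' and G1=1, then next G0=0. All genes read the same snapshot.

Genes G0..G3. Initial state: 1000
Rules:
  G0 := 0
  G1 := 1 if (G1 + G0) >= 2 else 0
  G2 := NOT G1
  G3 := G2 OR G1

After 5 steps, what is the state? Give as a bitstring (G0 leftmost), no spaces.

Step 1: G0=0(const) G1=(0+1>=2)=0 G2=NOT G1=NOT 0=1 G3=G2|G1=0|0=0 -> 0010
Step 2: G0=0(const) G1=(0+0>=2)=0 G2=NOT G1=NOT 0=1 G3=G2|G1=1|0=1 -> 0011
Step 3: G0=0(const) G1=(0+0>=2)=0 G2=NOT G1=NOT 0=1 G3=G2|G1=1|0=1 -> 0011
Step 4: G0=0(const) G1=(0+0>=2)=0 G2=NOT G1=NOT 0=1 G3=G2|G1=1|0=1 -> 0011
Step 5: G0=0(const) G1=(0+0>=2)=0 G2=NOT G1=NOT 0=1 G3=G2|G1=1|0=1 -> 0011

0011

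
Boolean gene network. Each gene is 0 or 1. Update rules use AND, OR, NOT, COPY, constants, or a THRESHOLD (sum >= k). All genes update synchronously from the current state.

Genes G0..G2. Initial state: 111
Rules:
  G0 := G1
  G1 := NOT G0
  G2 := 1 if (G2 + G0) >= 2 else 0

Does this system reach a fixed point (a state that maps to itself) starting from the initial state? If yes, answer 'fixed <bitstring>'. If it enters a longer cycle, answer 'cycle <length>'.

Answer: cycle 4

Derivation:
Step 0: 111
Step 1: G0=G1=1 G1=NOT G0=NOT 1=0 G2=(1+1>=2)=1 -> 101
Step 2: G0=G1=0 G1=NOT G0=NOT 1=0 G2=(1+1>=2)=1 -> 001
Step 3: G0=G1=0 G1=NOT G0=NOT 0=1 G2=(1+0>=2)=0 -> 010
Step 4: G0=G1=1 G1=NOT G0=NOT 0=1 G2=(0+0>=2)=0 -> 110
Step 5: G0=G1=1 G1=NOT G0=NOT 1=0 G2=(0+1>=2)=0 -> 100
Step 6: G0=G1=0 G1=NOT G0=NOT 1=0 G2=(0+1>=2)=0 -> 000
Step 7: G0=G1=0 G1=NOT G0=NOT 0=1 G2=(0+0>=2)=0 -> 010
Cycle of length 4 starting at step 3 -> no fixed point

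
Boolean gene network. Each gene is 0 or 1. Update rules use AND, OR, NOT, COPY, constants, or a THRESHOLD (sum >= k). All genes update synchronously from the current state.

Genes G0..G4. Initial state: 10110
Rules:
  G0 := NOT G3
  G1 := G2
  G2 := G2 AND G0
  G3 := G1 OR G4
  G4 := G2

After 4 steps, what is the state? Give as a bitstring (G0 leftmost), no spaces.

Step 1: G0=NOT G3=NOT 1=0 G1=G2=1 G2=G2&G0=1&1=1 G3=G1|G4=0|0=0 G4=G2=1 -> 01101
Step 2: G0=NOT G3=NOT 0=1 G1=G2=1 G2=G2&G0=1&0=0 G3=G1|G4=1|1=1 G4=G2=1 -> 11011
Step 3: G0=NOT G3=NOT 1=0 G1=G2=0 G2=G2&G0=0&1=0 G3=G1|G4=1|1=1 G4=G2=0 -> 00010
Step 4: G0=NOT G3=NOT 1=0 G1=G2=0 G2=G2&G0=0&0=0 G3=G1|G4=0|0=0 G4=G2=0 -> 00000

00000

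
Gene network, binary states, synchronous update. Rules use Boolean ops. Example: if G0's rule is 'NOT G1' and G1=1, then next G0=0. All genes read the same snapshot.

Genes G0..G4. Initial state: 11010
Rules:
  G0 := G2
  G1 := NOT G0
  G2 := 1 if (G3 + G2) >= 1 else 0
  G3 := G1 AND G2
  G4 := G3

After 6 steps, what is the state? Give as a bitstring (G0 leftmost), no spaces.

Step 1: G0=G2=0 G1=NOT G0=NOT 1=0 G2=(1+0>=1)=1 G3=G1&G2=1&0=0 G4=G3=1 -> 00101
Step 2: G0=G2=1 G1=NOT G0=NOT 0=1 G2=(0+1>=1)=1 G3=G1&G2=0&1=0 G4=G3=0 -> 11100
Step 3: G0=G2=1 G1=NOT G0=NOT 1=0 G2=(0+1>=1)=1 G3=G1&G2=1&1=1 G4=G3=0 -> 10110
Step 4: G0=G2=1 G1=NOT G0=NOT 1=0 G2=(1+1>=1)=1 G3=G1&G2=0&1=0 G4=G3=1 -> 10101
Step 5: G0=G2=1 G1=NOT G0=NOT 1=0 G2=(0+1>=1)=1 G3=G1&G2=0&1=0 G4=G3=0 -> 10100
Step 6: G0=G2=1 G1=NOT G0=NOT 1=0 G2=(0+1>=1)=1 G3=G1&G2=0&1=0 G4=G3=0 -> 10100

10100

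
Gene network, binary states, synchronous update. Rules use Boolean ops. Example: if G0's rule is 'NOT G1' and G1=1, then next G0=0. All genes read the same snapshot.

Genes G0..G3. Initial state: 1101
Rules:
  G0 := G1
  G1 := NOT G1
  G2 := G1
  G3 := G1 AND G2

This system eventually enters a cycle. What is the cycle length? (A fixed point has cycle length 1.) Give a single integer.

Step 0: 1101
Step 1: G0=G1=1 G1=NOT G1=NOT 1=0 G2=G1=1 G3=G1&G2=1&0=0 -> 1010
Step 2: G0=G1=0 G1=NOT G1=NOT 0=1 G2=G1=0 G3=G1&G2=0&1=0 -> 0100
Step 3: G0=G1=1 G1=NOT G1=NOT 1=0 G2=G1=1 G3=G1&G2=1&0=0 -> 1010
State from step 3 equals state from step 1 -> cycle length 2

Answer: 2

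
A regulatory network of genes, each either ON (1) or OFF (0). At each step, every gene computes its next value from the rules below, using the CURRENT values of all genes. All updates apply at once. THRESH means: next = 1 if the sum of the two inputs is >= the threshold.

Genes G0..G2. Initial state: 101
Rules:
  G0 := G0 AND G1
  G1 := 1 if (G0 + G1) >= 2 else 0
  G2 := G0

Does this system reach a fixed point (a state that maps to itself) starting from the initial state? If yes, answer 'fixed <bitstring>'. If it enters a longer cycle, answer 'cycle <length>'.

Step 0: 101
Step 1: G0=G0&G1=1&0=0 G1=(1+0>=2)=0 G2=G0=1 -> 001
Step 2: G0=G0&G1=0&0=0 G1=(0+0>=2)=0 G2=G0=0 -> 000
Step 3: G0=G0&G1=0&0=0 G1=(0+0>=2)=0 G2=G0=0 -> 000
Fixed point reached at step 2: 000

Answer: fixed 000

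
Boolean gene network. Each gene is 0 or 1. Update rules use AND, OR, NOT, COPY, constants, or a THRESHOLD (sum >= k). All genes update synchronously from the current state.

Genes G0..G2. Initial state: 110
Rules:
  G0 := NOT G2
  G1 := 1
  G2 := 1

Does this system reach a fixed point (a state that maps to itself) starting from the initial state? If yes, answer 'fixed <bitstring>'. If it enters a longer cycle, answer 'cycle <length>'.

Answer: fixed 011

Derivation:
Step 0: 110
Step 1: G0=NOT G2=NOT 0=1 G1=1(const) G2=1(const) -> 111
Step 2: G0=NOT G2=NOT 1=0 G1=1(const) G2=1(const) -> 011
Step 3: G0=NOT G2=NOT 1=0 G1=1(const) G2=1(const) -> 011
Fixed point reached at step 2: 011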